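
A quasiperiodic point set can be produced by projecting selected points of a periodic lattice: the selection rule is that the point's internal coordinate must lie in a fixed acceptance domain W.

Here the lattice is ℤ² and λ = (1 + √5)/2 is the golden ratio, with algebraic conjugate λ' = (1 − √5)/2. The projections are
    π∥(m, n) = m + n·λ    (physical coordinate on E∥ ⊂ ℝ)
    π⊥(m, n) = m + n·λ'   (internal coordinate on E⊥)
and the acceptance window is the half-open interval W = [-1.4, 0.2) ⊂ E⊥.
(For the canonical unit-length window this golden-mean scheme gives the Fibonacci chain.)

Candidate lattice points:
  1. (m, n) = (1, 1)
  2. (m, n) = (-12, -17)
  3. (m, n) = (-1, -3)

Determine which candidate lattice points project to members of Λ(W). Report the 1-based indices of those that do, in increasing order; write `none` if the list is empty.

none

λ' = (1−√5)/2 ≈ -0.618034.
#1 (1,1): internal coord 1 + (1)·λ' = +0.381966; +0.381966 ∉ [-1.4, 0.2) → out
#2 (-12,-17): internal coord -12 + (-17)·λ' = -1.493422; -1.493422 ∉ [-1.4, 0.2) → out
#3 (-1,-3): internal coord -1 + (-3)·λ' = +0.854102; +0.854102 ∉ [-1.4, 0.2) → out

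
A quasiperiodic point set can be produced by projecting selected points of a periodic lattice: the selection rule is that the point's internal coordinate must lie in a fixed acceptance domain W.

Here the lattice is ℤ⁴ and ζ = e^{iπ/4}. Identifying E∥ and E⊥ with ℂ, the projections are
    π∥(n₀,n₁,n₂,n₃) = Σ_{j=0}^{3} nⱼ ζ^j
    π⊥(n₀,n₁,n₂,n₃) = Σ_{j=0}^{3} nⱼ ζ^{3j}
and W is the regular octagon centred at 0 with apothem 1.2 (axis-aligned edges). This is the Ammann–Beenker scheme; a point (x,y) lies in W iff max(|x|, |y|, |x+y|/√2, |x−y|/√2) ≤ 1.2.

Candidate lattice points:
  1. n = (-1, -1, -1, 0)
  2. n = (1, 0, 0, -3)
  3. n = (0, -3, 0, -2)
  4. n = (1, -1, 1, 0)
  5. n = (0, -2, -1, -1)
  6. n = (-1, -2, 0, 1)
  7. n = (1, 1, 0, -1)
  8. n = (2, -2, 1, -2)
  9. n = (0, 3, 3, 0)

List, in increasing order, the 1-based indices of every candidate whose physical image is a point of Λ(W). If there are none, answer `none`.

1, 7

π⊥(n) = n₀ + n₁ζ³ + n₂ζ⁶ + n₃ζ⁹ where ζ = e^{iπ/4}.
#1 (-1, -1, -1, 0): internal (-0.29289, 0.29289); octagon support 0.41421 vs apothem 1.2 → ∈ W
#2 (1, 0, 0, -3): internal (-1.12132, -2.12132); octagon support 2.29289 vs apothem 1.2 → ∉ W
#3 (0, -3, 0, -2): internal (0.70711, -3.53553); octagon support 3.53553 vs apothem 1.2 → ∉ W
#4 (1, -1, 1, 0): internal (1.70711, -1.70711); octagon support 2.41421 vs apothem 1.2 → ∉ W
#5 (0, -2, -1, -1): internal (0.70711, -1.12132); octagon support 1.29289 vs apothem 1.2 → ∉ W
#6 (-1, -2, 0, 1): internal (1.12132, -0.70711); octagon support 1.29289 vs apothem 1.2 → ∉ W
#7 (1, 1, 0, -1): internal (-0.41421, 0.00000); octagon support 0.41421 vs apothem 1.2 → ∈ W
#8 (2, -2, 1, -2): internal (2.00000, -3.82843); octagon support 4.12132 vs apothem 1.2 → ∉ W
#9 (0, 3, 3, 0): internal (-2.12132, -0.87868); octagon support 2.12132 vs apothem 1.2 → ∉ W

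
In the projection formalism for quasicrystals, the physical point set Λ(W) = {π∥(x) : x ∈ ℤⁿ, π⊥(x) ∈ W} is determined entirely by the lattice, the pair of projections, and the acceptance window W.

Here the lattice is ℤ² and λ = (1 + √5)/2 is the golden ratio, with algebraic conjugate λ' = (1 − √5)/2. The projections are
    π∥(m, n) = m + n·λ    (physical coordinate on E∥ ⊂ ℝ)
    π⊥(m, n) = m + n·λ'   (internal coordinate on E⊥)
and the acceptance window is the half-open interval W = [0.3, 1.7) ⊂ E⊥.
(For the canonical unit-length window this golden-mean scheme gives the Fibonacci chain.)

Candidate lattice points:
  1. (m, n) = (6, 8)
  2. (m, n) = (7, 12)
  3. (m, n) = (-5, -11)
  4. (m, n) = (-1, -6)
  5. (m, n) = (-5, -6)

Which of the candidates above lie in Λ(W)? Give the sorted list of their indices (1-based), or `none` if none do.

1

λ' = (1−√5)/2 ≈ -0.61803.
[1] lift (6,8): star map gives 1.05573; window check 0.3 ≤ 1.05573 < 1.7 is true → IN Λ
[2] lift (7,12): star map gives -0.41641; window check 0.3 ≤ -0.41641 < 1.7 is false → out
[3] lift (-5,-11): star map gives 1.79837; window check 0.3 ≤ 1.79837 < 1.7 is false → out
[4] lift (-1,-6): star map gives 2.70820; window check 0.3 ≤ 2.70820 < 1.7 is false → out
[5] lift (-5,-6): star map gives -1.29180; window check 0.3 ≤ -1.29180 < 1.7 is false → out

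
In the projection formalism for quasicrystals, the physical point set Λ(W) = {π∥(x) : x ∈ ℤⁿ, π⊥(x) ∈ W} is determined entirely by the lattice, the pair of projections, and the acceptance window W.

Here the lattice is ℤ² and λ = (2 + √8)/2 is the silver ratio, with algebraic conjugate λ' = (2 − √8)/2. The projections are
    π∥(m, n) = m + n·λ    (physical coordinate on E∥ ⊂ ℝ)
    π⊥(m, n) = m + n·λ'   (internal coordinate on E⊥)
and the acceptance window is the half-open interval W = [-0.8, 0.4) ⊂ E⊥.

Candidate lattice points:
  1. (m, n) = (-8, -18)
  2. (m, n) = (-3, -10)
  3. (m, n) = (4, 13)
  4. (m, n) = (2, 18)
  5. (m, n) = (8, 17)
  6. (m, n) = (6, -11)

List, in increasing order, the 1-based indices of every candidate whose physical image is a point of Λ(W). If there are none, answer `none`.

1

Numerically λ ≈ 2.414214 and λ' = −1/λ ≈ -0.414214.
[1] lift (-8,-18): star map gives -0.544156; window check -0.8 ≤ -0.544156 < 0.4 is true → IN Λ
[2] lift (-3,-10): star map gives 1.142136; window check -0.8 ≤ 1.142136 < 0.4 is false → out
[3] lift (4,13): star map gives -1.384776; window check -0.8 ≤ -1.384776 < 0.4 is false → out
[4] lift (2,18): star map gives -5.455844; window check -0.8 ≤ -5.455844 < 0.4 is false → out
[5] lift (8,17): star map gives 0.958369; window check -0.8 ≤ 0.958369 < 0.4 is false → out
[6] lift (6,-11): star map gives 10.556349; window check -0.8 ≤ 10.556349 < 0.4 is false → out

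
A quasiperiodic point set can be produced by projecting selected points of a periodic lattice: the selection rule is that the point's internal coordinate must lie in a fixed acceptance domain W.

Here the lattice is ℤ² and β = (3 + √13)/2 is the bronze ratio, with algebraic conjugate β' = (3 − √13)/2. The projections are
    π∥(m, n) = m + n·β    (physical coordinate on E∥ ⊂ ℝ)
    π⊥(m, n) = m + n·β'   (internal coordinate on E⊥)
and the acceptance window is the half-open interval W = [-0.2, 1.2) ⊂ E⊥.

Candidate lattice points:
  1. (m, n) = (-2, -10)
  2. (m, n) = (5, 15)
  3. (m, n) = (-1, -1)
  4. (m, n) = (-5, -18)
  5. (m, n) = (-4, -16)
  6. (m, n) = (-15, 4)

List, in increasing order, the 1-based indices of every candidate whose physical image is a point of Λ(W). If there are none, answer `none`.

Compute β' = (3−√13)/2 = -0.30278, so π⊥(m,n) = m -0.30278·n.
candidate 1: (m,n)=(-2,-10) → π∥ = -2-10·β ≈ -35.02776, π⊥ = -2-10·β' ≈ 1.02776 ∈ [-0.2, 1.2) ⇒ IN Λ
candidate 2: (m,n)=(5,15) → π∥ = 5+15·β ≈ 54.54163, π⊥ = 5+15·β' ≈ 0.45837 ∈ [-0.2, 1.2) ⇒ IN Λ
candidate 3: (m,n)=(-1,-1) → π∥ = -1-1·β ≈ -4.30278, π⊥ = -1-1·β' ≈ -0.69722 ∉ [-0.2, 1.2) ⇒ out
candidate 4: (m,n)=(-5,-18) → π∥ = -5-18·β ≈ -64.44996, π⊥ = -5-18·β' ≈ 0.44996 ∈ [-0.2, 1.2) ⇒ IN Λ
candidate 5: (m,n)=(-4,-16) → π∥ = -4-16·β ≈ -56.84441, π⊥ = -4-16·β' ≈ 0.84441 ∈ [-0.2, 1.2) ⇒ IN Λ
candidate 6: (m,n)=(-15,4) → π∥ = -15+4·β ≈ -1.78890, π⊥ = -15+4·β' ≈ -16.21110 ∉ [-0.2, 1.2) ⇒ out

1, 2, 4, 5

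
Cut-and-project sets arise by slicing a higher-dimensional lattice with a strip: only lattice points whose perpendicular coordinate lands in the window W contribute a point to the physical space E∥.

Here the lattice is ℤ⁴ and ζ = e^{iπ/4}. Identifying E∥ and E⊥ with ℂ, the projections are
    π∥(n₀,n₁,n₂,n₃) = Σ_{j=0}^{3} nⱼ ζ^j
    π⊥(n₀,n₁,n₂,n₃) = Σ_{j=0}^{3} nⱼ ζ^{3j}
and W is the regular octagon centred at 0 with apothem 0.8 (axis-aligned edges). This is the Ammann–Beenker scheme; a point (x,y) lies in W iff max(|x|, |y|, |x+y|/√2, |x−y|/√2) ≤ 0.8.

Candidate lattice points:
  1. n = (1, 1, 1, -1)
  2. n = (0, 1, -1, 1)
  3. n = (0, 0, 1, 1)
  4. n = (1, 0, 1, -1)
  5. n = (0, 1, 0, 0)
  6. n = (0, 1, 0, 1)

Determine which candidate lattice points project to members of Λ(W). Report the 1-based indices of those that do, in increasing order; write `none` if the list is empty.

3

Internal map: ζ^{3j} for j=0..3 gives (1,0), (−√2/2,√2/2), (0,−1), (√2/2,√2/2).
candidate 1: n = (1, 1, 1, -1) → π⊥ ≈ (-0.41421, -1.00000); max(|x|,|y|,|x±y|/√2) = 1.00000 > 0.8 ⇒ ∉ W
candidate 2: n = (0, 1, -1, 1) → π⊥ ≈ (+0.00000, +2.41421); max(|x|,|y|,|x±y|/√2) = 2.41421 > 0.8 ⇒ ∉ W
candidate 3: n = (0, 0, 1, 1) → π⊥ ≈ (+0.70711, -0.29289); max(|x|,|y|,|x±y|/√2) = 0.70711 ≤ 0.8 ⇒ ∈ W
candidate 4: n = (1, 0, 1, -1) → π⊥ ≈ (+0.29289, -1.70711); max(|x|,|y|,|x±y|/√2) = 1.70711 > 0.8 ⇒ ∉ W
candidate 5: n = (0, 1, 0, 0) → π⊥ ≈ (-0.70711, +0.70711); max(|x|,|y|,|x±y|/√2) = 1.00000 > 0.8 ⇒ ∉ W
candidate 6: n = (0, 1, 0, 1) → π⊥ ≈ (+0.00000, +1.41421); max(|x|,|y|,|x±y|/√2) = 1.41421 > 0.8 ⇒ ∉ W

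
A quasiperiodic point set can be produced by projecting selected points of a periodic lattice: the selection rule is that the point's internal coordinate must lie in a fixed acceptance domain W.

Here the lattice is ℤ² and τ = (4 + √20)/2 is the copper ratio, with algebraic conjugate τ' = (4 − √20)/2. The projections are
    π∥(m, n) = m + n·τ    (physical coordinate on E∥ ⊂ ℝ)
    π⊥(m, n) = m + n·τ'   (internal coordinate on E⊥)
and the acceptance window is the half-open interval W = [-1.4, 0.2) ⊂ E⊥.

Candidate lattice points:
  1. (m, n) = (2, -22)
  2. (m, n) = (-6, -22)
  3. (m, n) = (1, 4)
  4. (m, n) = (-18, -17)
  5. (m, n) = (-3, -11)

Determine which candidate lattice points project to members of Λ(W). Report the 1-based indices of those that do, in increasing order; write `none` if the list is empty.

2, 3, 5

Numerically τ ≈ 4.23607 and τ' = −1/τ ≈ -0.23607.
candidate 1: (m,n)=(2,-22) → π∥ = 2-22·τ ≈ -91.19350, π⊥ = 2-22·τ' ≈ 7.19350 ∉ [-1.4, 0.2) ⇒ out
candidate 2: (m,n)=(-6,-22) → π∥ = -6-22·τ ≈ -99.19350, π⊥ = -6-22·τ' ≈ -0.80650 ∈ [-1.4, 0.2) ⇒ IN Λ
candidate 3: (m,n)=(1,4) → π∥ = 1+4·τ ≈ 17.94427, π⊥ = 1+4·τ' ≈ 0.05573 ∈ [-1.4, 0.2) ⇒ IN Λ
candidate 4: (m,n)=(-18,-17) → π∥ = -18-17·τ ≈ -90.01316, π⊥ = -18-17·τ' ≈ -13.98684 ∉ [-1.4, 0.2) ⇒ out
candidate 5: (m,n)=(-3,-11) → π∥ = -3-11·τ ≈ -49.59675, π⊥ = -3-11·τ' ≈ -0.40325 ∈ [-1.4, 0.2) ⇒ IN Λ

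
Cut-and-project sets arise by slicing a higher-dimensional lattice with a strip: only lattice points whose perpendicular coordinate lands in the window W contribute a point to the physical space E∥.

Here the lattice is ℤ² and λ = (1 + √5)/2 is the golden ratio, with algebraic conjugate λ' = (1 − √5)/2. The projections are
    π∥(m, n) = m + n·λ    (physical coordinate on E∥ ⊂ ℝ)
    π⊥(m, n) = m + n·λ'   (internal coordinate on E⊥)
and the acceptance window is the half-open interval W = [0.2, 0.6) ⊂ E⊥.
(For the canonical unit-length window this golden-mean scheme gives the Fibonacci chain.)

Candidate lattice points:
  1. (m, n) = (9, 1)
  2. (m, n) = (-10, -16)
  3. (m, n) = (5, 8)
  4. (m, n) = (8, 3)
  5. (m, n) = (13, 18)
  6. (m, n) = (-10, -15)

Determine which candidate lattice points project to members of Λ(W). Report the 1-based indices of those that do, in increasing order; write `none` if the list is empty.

Compute λ' = (1−√5)/2 = -0.6180, so π⊥(m,n) = m -0.6180·n.
[1] lift (9,1): star map gives 8.3820; window check 0.2 ≤ 8.3820 < 0.6 is false → out
[2] lift (-10,-16): star map gives -0.1115; window check 0.2 ≤ -0.1115 < 0.6 is false → out
[3] lift (5,8): star map gives 0.0557; window check 0.2 ≤ 0.0557 < 0.6 is false → out
[4] lift (8,3): star map gives 6.1459; window check 0.2 ≤ 6.1459 < 0.6 is false → out
[5] lift (13,18): star map gives 1.8754; window check 0.2 ≤ 1.8754 < 0.6 is false → out
[6] lift (-10,-15): star map gives -0.7295; window check 0.2 ≤ -0.7295 < 0.6 is false → out

none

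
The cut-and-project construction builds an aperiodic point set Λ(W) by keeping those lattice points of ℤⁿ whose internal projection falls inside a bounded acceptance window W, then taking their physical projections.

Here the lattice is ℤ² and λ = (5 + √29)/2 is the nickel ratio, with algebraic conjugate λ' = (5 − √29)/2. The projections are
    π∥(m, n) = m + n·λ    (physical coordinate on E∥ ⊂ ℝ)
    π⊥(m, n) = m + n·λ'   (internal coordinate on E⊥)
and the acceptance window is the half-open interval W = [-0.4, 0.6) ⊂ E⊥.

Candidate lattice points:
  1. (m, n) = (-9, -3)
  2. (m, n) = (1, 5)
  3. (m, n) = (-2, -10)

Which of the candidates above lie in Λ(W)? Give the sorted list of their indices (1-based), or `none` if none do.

2, 3

λ' = (5−√29)/2 ≈ -0.1926.
#1 (-9,-3): internal coord -9 + (-3)·λ' = -8.4223; -8.4223 ∉ [-0.4, 0.6) → out
#2 (1,5): internal coord 1 + (5)·λ' = +0.0371; +0.0371 ∈ [-0.4, 0.6) → IN Λ
#3 (-2,-10): internal coord -2 + (-10)·λ' = -0.0742; -0.0742 ∈ [-0.4, 0.6) → IN Λ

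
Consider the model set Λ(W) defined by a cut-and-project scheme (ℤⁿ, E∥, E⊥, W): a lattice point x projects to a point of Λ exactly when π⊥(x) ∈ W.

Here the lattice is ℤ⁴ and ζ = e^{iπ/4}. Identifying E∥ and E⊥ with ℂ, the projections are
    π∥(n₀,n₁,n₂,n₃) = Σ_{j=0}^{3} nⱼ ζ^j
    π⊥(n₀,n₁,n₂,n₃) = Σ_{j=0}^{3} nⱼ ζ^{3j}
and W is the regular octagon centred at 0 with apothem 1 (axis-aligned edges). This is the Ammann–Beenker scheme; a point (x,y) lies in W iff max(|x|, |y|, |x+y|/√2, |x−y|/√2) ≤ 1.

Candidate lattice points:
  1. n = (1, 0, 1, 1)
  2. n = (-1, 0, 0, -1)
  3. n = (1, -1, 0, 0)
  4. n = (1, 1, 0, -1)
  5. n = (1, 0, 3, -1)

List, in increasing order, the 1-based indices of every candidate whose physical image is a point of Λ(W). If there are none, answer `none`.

With ζ = e^{iπ/4} the internal vectors are ζ^0,ζ^3,ζ^6,ζ^9.
candidate 1: n = (1, 0, 1, 1) → π⊥ ≈ (+1.70711, -0.29289); max(|x|,|y|,|x±y|/√2) = 1.70711 > 1 ⇒ ∉ W
candidate 2: n = (-1, 0, 0, -1) → π⊥ ≈ (-1.70711, -0.70711); max(|x|,|y|,|x±y|/√2) = 1.70711 > 1 ⇒ ∉ W
candidate 3: n = (1, -1, 0, 0) → π⊥ ≈ (+1.70711, -0.70711); max(|x|,|y|,|x±y|/√2) = 1.70711 > 1 ⇒ ∉ W
candidate 4: n = (1, 1, 0, -1) → π⊥ ≈ (-0.41421, +0.00000); max(|x|,|y|,|x±y|/√2) = 0.41421 ≤ 1 ⇒ ∈ W
candidate 5: n = (1, 0, 3, -1) → π⊥ ≈ (+0.29289, -3.70711); max(|x|,|y|,|x±y|/√2) = 3.70711 > 1 ⇒ ∉ W

4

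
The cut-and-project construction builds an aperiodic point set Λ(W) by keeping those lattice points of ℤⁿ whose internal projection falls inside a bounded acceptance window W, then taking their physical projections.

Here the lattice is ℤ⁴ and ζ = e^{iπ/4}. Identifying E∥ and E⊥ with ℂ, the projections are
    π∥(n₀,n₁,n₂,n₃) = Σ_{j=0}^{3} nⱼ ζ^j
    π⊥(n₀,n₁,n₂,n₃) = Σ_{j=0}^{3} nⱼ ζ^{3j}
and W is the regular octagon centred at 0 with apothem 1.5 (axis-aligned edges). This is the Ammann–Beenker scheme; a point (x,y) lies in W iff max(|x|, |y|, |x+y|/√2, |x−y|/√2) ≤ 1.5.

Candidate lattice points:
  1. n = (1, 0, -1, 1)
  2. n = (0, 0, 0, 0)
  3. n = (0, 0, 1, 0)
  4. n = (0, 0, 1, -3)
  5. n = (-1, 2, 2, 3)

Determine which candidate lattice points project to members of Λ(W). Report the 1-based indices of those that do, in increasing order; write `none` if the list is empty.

2, 3

π⊥(n) = n₀ + n₁ζ³ + n₂ζ⁶ + n₃ζ⁹ where ζ = e^{iπ/4}.
#1 (1, 0, -1, 1): internal (1.7071, 1.7071); octagon support 2.4142 vs apothem 1.5 → ∉ W
#2 (0, 0, 0, 0): internal (0.0000, 0.0000); octagon support 0.0000 vs apothem 1.5 → ∈ W
#3 (0, 0, 1, 0): internal (0.0000, -1.0000); octagon support 1.0000 vs apothem 1.5 → ∈ W
#4 (0, 0, 1, -3): internal (-2.1213, -3.1213); octagon support 3.7071 vs apothem 1.5 → ∉ W
#5 (-1, 2, 2, 3): internal (-0.2929, 1.5355); octagon support 1.5355 vs apothem 1.5 → ∉ W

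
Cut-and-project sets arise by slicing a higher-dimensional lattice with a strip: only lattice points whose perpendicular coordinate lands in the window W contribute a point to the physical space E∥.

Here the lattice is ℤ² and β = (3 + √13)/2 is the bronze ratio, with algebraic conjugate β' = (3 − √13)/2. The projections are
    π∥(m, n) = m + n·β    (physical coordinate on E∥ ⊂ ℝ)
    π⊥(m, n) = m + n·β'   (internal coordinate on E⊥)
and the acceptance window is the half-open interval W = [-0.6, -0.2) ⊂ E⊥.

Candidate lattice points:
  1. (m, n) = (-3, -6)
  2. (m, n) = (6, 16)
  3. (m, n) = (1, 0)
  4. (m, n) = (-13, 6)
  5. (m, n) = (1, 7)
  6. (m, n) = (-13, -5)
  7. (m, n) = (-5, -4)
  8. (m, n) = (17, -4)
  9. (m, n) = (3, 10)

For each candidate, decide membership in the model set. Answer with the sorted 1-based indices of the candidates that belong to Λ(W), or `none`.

β' = (3−√13)/2 ≈ -0.3028.
[1] lift (-3,-6): star map gives -1.1833; window check -0.6 ≤ -1.1833 < -0.2 is false → out
[2] lift (6,16): star map gives 1.1556; window check -0.6 ≤ 1.1556 < -0.2 is false → out
[3] lift (1,0): star map gives 1.0000; window check -0.6 ≤ 1.0000 < -0.2 is false → out
[4] lift (-13,6): star map gives -14.8167; window check -0.6 ≤ -14.8167 < -0.2 is false → out
[5] lift (1,7): star map gives -1.1194; window check -0.6 ≤ -1.1194 < -0.2 is false → out
[6] lift (-13,-5): star map gives -11.4861; window check -0.6 ≤ -11.4861 < -0.2 is false → out
[7] lift (-5,-4): star map gives -3.7889; window check -0.6 ≤ -3.7889 < -0.2 is false → out
[8] lift (17,-4): star map gives 18.2111; window check -0.6 ≤ 18.2111 < -0.2 is false → out
[9] lift (3,10): star map gives -0.0278; window check -0.6 ≤ -0.0278 < -0.2 is false → out

none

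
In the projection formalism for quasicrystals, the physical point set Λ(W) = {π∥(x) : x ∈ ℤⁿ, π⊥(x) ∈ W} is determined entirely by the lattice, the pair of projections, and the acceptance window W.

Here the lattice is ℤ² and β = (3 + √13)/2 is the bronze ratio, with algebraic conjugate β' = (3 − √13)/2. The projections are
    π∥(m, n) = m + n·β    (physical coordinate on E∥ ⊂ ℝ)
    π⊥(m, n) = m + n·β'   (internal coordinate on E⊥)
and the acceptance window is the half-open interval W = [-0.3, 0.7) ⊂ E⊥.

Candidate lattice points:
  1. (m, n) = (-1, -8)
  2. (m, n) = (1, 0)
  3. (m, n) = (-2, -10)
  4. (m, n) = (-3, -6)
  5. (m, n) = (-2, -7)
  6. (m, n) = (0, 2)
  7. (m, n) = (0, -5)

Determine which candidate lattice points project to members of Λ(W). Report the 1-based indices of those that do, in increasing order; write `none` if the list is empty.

5

Compute β' = (3−√13)/2 = -0.3028, so π⊥(m,n) = m -0.3028·n.
#1 (-1,-8): internal coord -1 + (-8)·β' = +1.4222; +1.4222 ∉ [-0.3, 0.7) → out
#2 (1,0): internal coord 1 + (0)·β' = +1.0000; +1.0000 ∉ [-0.3, 0.7) → out
#3 (-2,-10): internal coord -2 + (-10)·β' = +1.0278; +1.0278 ∉ [-0.3, 0.7) → out
#4 (-3,-6): internal coord -3 + (-6)·β' = -1.1833; -1.1833 ∉ [-0.3, 0.7) → out
#5 (-2,-7): internal coord -2 + (-7)·β' = +0.1194; +0.1194 ∈ [-0.3, 0.7) → IN Λ
#6 (0,2): internal coord 0 + (2)·β' = -0.6056; -0.6056 ∉ [-0.3, 0.7) → out
#7 (0,-5): internal coord 0 + (-5)·β' = +1.5139; +1.5139 ∉ [-0.3, 0.7) → out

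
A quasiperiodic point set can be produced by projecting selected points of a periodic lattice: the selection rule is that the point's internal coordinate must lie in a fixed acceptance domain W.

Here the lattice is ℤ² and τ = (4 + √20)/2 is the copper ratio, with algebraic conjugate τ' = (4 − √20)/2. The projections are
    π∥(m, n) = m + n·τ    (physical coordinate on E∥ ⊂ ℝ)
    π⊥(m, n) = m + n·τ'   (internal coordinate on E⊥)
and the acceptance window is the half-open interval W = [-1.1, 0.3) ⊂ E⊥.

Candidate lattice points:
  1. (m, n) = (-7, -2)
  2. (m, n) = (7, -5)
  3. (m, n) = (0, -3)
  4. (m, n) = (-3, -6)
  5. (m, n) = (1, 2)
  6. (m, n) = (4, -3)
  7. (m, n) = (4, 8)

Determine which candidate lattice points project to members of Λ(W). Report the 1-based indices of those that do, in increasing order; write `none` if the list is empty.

Numerically τ ≈ 4.23607 and τ' = −1/τ ≈ -0.23607.
candidate 1: (m,n)=(-7,-2) → π∥ = -7-2·τ ≈ -15.47214, π⊥ = -7-2·τ' ≈ -6.52786 ∉ [-1.1, 0.3) ⇒ out
candidate 2: (m,n)=(7,-5) → π∥ = 7-5·τ ≈ -14.18034, π⊥ = 7-5·τ' ≈ 8.18034 ∉ [-1.1, 0.3) ⇒ out
candidate 3: (m,n)=(0,-3) → π∥ = 0-3·τ ≈ -12.70820, π⊥ = 0-3·τ' ≈ 0.70820 ∉ [-1.1, 0.3) ⇒ out
candidate 4: (m,n)=(-3,-6) → π∥ = -3-6·τ ≈ -28.41641, π⊥ = -3-6·τ' ≈ -1.58359 ∉ [-1.1, 0.3) ⇒ out
candidate 5: (m,n)=(1,2) → π∥ = 1+2·τ ≈ 9.47214, π⊥ = 1+2·τ' ≈ 0.52786 ∉ [-1.1, 0.3) ⇒ out
candidate 6: (m,n)=(4,-3) → π∥ = 4-3·τ ≈ -8.70820, π⊥ = 4-3·τ' ≈ 4.70820 ∉ [-1.1, 0.3) ⇒ out
candidate 7: (m,n)=(4,8) → π∥ = 4+8·τ ≈ 37.88854, π⊥ = 4+8·τ' ≈ 2.11146 ∉ [-1.1, 0.3) ⇒ out

none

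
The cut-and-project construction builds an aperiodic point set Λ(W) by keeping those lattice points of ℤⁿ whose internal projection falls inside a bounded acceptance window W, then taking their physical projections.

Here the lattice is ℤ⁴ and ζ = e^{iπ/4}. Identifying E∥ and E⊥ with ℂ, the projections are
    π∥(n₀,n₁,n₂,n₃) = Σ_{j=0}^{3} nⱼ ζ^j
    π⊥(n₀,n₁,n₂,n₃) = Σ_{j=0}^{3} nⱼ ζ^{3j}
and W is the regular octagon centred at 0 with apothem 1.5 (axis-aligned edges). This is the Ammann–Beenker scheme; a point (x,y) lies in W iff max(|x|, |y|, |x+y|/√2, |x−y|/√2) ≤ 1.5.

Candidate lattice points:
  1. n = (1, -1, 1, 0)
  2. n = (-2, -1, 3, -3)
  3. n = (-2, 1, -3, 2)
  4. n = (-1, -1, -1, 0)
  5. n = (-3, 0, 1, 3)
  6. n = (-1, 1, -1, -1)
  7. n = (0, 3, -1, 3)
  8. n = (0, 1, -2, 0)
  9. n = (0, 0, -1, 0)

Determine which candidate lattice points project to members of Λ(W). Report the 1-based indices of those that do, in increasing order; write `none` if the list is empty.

4, 5, 9

π⊥(n) = n₀ + n₁ζ³ + n₂ζ⁶ + n₃ζ⁹ where ζ = e^{iπ/4}.
#1 (1, -1, 1, 0): internal (1.707107, -1.707107); octagon support 2.414214 vs apothem 1.5 → ∉ W
#2 (-2, -1, 3, -3): internal (-3.414214, -5.828427); octagon support 6.535534 vs apothem 1.5 → ∉ W
#3 (-2, 1, -3, 2): internal (-1.292893, 5.121320); octagon support 5.121320 vs apothem 1.5 → ∉ W
#4 (-1, -1, -1, 0): internal (-0.292893, 0.292893); octagon support 0.414214 vs apothem 1.5 → ∈ W
#5 (-3, 0, 1, 3): internal (-0.878680, 1.121320); octagon support 1.414214 vs apothem 1.5 → ∈ W
#6 (-1, 1, -1, -1): internal (-2.414214, 1.000000); octagon support 2.414214 vs apothem 1.5 → ∉ W
#7 (0, 3, -1, 3): internal (0.000000, 5.242641); octagon support 5.242641 vs apothem 1.5 → ∉ W
#8 (0, 1, -2, 0): internal (-0.707107, 2.707107); octagon support 2.707107 vs apothem 1.5 → ∉ W
#9 (0, 0, -1, 0): internal (0.000000, 1.000000); octagon support 1.000000 vs apothem 1.5 → ∈ W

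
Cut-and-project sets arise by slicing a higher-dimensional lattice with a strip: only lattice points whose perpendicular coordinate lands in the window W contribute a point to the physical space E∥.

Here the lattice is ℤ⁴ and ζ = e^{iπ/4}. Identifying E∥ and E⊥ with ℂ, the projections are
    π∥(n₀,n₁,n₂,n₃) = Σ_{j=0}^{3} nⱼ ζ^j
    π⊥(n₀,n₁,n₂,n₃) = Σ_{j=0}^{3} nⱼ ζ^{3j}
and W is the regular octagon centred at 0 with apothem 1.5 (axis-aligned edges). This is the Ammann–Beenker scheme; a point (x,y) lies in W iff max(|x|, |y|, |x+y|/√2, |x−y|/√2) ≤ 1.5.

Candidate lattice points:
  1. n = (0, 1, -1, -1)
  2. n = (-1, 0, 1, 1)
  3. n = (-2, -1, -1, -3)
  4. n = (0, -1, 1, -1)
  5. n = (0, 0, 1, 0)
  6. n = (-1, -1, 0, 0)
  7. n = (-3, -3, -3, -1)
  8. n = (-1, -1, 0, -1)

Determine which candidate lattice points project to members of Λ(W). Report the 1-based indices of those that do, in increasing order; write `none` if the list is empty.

2, 5, 6

Internal map: ζ^{3j} for j=0..3 gives (1,0), (−√2/2,√2/2), (0,−1), (√2/2,√2/2).
candidate 1: n = (0, 1, -1, -1) → π⊥ ≈ (-1.41421, +1.00000); max(|x|,|y|,|x±y|/√2) = 1.70711 > 1.5 ⇒ ∉ W
candidate 2: n = (-1, 0, 1, 1) → π⊥ ≈ (-0.29289, -0.29289); max(|x|,|y|,|x±y|/√2) = 0.41421 ≤ 1.5 ⇒ ∈ W
candidate 3: n = (-2, -1, -1, -3) → π⊥ ≈ (-3.41421, -1.82843); max(|x|,|y|,|x±y|/√2) = 3.70711 > 1.5 ⇒ ∉ W
candidate 4: n = (0, -1, 1, -1) → π⊥ ≈ (+0.00000, -2.41421); max(|x|,|y|,|x±y|/√2) = 2.41421 > 1.5 ⇒ ∉ W
candidate 5: n = (0, 0, 1, 0) → π⊥ ≈ (+0.00000, -1.00000); max(|x|,|y|,|x±y|/√2) = 1.00000 ≤ 1.5 ⇒ ∈ W
candidate 6: n = (-1, -1, 0, 0) → π⊥ ≈ (-0.29289, -0.70711); max(|x|,|y|,|x±y|/√2) = 0.70711 ≤ 1.5 ⇒ ∈ W
candidate 7: n = (-3, -3, -3, -1) → π⊥ ≈ (-1.58579, +0.17157); max(|x|,|y|,|x±y|/√2) = 1.58579 > 1.5 ⇒ ∉ W
candidate 8: n = (-1, -1, 0, -1) → π⊥ ≈ (-1.00000, -1.41421); max(|x|,|y|,|x±y|/√2) = 1.70711 > 1.5 ⇒ ∉ W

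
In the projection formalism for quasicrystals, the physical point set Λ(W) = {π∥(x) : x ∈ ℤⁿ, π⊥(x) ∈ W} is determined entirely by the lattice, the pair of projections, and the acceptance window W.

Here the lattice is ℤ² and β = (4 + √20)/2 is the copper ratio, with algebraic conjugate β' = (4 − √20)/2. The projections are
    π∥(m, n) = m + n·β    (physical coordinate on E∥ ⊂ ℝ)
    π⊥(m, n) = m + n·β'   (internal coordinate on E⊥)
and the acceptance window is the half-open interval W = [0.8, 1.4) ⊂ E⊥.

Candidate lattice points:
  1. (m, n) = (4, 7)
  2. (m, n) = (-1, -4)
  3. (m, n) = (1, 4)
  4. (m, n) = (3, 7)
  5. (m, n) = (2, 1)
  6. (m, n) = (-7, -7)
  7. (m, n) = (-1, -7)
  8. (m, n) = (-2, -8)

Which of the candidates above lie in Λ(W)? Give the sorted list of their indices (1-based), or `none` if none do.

4

Compute β' = (4−√20)/2 = -0.2361, so π⊥(m,n) = m -0.2361·n.
[1] lift (4,7): star map gives 2.3475; window check 0.8 ≤ 2.3475 < 1.4 is false → out
[2] lift (-1,-4): star map gives -0.0557; window check 0.8 ≤ -0.0557 < 1.4 is false → out
[3] lift (1,4): star map gives 0.0557; window check 0.8 ≤ 0.0557 < 1.4 is false → out
[4] lift (3,7): star map gives 1.3475; window check 0.8 ≤ 1.3475 < 1.4 is true → IN Λ
[5] lift (2,1): star map gives 1.7639; window check 0.8 ≤ 1.7639 < 1.4 is false → out
[6] lift (-7,-7): star map gives -5.3475; window check 0.8 ≤ -5.3475 < 1.4 is false → out
[7] lift (-1,-7): star map gives 0.6525; window check 0.8 ≤ 0.6525 < 1.4 is false → out
[8] lift (-2,-8): star map gives -0.1115; window check 0.8 ≤ -0.1115 < 1.4 is false → out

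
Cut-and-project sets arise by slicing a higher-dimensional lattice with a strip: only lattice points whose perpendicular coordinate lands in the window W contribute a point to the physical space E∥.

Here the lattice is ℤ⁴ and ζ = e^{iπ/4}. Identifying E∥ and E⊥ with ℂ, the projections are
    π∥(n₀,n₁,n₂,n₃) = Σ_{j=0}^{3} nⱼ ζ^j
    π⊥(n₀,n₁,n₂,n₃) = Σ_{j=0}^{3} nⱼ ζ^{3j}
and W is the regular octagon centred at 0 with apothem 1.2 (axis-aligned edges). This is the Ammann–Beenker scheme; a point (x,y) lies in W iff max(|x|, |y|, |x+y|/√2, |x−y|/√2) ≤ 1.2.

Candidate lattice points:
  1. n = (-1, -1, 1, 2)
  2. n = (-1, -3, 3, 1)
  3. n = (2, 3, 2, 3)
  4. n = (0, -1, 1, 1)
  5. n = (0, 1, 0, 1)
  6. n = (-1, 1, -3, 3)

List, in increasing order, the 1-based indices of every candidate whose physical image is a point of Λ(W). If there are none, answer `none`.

With ζ = e^{iπ/4} the internal vectors are ζ^0,ζ^3,ζ^6,ζ^9.
#1 (-1, -1, 1, 2): internal (1.121320, -0.292893); octagon support 1.121320 vs apothem 1.2 → ∈ W
#2 (-1, -3, 3, 1): internal (1.828427, -4.414214); octagon support 4.414214 vs apothem 1.2 → ∉ W
#3 (2, 3, 2, 3): internal (2.000000, 2.242641); octagon support 3.000000 vs apothem 1.2 → ∉ W
#4 (0, -1, 1, 1): internal (1.414214, -1.000000); octagon support 1.707107 vs apothem 1.2 → ∉ W
#5 (0, 1, 0, 1): internal (0.000000, 1.414214); octagon support 1.414214 vs apothem 1.2 → ∉ W
#6 (-1, 1, -3, 3): internal (0.414214, 5.828427); octagon support 5.828427 vs apothem 1.2 → ∉ W

1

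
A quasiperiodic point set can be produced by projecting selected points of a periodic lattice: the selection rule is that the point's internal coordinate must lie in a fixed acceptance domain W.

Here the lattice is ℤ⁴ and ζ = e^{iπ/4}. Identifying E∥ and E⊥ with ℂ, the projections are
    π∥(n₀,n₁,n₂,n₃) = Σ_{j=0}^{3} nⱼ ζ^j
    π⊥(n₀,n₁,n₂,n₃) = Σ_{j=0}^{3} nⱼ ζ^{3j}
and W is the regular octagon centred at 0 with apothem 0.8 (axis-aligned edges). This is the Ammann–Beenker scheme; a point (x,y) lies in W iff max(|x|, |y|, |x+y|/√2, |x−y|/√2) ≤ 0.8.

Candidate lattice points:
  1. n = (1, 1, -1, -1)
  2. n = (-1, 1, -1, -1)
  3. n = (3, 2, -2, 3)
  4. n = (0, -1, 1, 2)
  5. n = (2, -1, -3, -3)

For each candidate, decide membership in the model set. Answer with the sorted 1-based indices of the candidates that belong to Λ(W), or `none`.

With ζ = e^{iπ/4} the internal vectors are ζ^0,ζ^3,ζ^6,ζ^9.
candidate 1: n = (1, 1, -1, -1) → π⊥ ≈ (-0.414214, +1.000000); max(|x|,|y|,|x±y|/√2) = 1.000000 > 0.8 ⇒ ∉ W
candidate 2: n = (-1, 1, -1, -1) → π⊥ ≈ (-2.414214, +1.000000); max(|x|,|y|,|x±y|/√2) = 2.414214 > 0.8 ⇒ ∉ W
candidate 3: n = (3, 2, -2, 3) → π⊥ ≈ (+3.707107, +5.535534); max(|x|,|y|,|x±y|/√2) = 6.535534 > 0.8 ⇒ ∉ W
candidate 4: n = (0, -1, 1, 2) → π⊥ ≈ (+2.121320, -0.292893); max(|x|,|y|,|x±y|/√2) = 2.121320 > 0.8 ⇒ ∉ W
candidate 5: n = (2, -1, -3, -3) → π⊥ ≈ (+0.585786, +0.171573); max(|x|,|y|,|x±y|/√2) = 0.585786 ≤ 0.8 ⇒ ∈ W

5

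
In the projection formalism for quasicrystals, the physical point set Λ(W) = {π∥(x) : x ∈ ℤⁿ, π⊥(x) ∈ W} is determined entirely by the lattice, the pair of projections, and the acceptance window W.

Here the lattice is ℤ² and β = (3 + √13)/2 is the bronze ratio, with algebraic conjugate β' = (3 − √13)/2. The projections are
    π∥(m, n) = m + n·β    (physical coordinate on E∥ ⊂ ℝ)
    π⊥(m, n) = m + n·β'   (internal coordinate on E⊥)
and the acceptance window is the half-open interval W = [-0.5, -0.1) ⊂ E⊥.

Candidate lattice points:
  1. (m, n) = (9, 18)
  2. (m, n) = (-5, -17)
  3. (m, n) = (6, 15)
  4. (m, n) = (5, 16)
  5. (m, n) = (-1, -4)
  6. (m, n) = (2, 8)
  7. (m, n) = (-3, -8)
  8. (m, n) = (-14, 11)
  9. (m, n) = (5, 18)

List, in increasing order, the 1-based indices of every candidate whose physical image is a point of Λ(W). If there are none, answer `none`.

6, 9

β' = (3−√13)/2 ≈ -0.302776.
[1] lift (9,18): star map gives 3.550039; window check -0.5 ≤ 3.550039 < -0.1 is false → out
[2] lift (-5,-17): star map gives 0.147186; window check -0.5 ≤ 0.147186 < -0.1 is false → out
[3] lift (6,15): star map gives 1.458365; window check -0.5 ≤ 1.458365 < -0.1 is false → out
[4] lift (5,16): star map gives 0.155590; window check -0.5 ≤ 0.155590 < -0.1 is false → out
[5] lift (-1,-4): star map gives 0.211103; window check -0.5 ≤ 0.211103 < -0.1 is false → out
[6] lift (2,8): star map gives -0.422205; window check -0.5 ≤ -0.422205 < -0.1 is true → IN Λ
[7] lift (-3,-8): star map gives -0.577795; window check -0.5 ≤ -0.577795 < -0.1 is false → out
[8] lift (-14,11): star map gives -17.330532; window check -0.5 ≤ -17.330532 < -0.1 is false → out
[9] lift (5,18): star map gives -0.449961; window check -0.5 ≤ -0.449961 < -0.1 is true → IN Λ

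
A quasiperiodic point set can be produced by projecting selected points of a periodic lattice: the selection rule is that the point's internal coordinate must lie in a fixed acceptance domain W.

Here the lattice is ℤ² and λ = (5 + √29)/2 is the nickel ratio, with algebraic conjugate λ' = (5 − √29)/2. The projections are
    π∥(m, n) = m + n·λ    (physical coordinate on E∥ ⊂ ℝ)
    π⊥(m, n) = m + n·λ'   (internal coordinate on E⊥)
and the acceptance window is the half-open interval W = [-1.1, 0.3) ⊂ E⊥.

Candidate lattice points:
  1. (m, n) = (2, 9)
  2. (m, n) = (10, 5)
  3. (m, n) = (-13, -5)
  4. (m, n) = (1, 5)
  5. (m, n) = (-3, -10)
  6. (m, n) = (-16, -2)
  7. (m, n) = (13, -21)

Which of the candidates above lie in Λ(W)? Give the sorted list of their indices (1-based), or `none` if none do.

1, 4, 5

λ' = (5−√29)/2 ≈ -0.1926.
[1] lift (2,9): star map gives 0.2668; window check -1.1 ≤ 0.2668 < 0.3 is true → IN Λ
[2] lift (10,5): star map gives 9.0371; window check -1.1 ≤ 9.0371 < 0.3 is false → out
[3] lift (-13,-5): star map gives -12.0371; window check -1.1 ≤ -12.0371 < 0.3 is false → out
[4] lift (1,5): star map gives 0.0371; window check -1.1 ≤ 0.0371 < 0.3 is true → IN Λ
[5] lift (-3,-10): star map gives -1.0742; window check -1.1 ≤ -1.0742 < 0.3 is true → IN Λ
[6] lift (-16,-2): star map gives -15.6148; window check -1.1 ≤ -15.6148 < 0.3 is false → out
[7] lift (13,-21): star map gives 17.0442; window check -1.1 ≤ 17.0442 < 0.3 is false → out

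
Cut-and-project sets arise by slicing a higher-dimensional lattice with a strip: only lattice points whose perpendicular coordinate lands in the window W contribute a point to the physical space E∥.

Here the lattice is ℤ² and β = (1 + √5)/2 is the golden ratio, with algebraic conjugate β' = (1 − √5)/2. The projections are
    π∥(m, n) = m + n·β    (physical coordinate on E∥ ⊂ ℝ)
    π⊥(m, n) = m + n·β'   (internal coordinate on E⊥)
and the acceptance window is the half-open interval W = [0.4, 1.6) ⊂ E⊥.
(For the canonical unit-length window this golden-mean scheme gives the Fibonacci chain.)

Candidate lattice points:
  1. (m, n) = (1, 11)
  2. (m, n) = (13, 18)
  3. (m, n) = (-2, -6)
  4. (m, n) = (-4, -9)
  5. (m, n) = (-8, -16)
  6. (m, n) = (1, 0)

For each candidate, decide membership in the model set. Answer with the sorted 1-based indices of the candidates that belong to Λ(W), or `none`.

4, 6

β' = (1−√5)/2 ≈ -0.61803.
candidate 1: (m,n)=(1,11) → π∥ = 1+11·β ≈ 18.79837, π⊥ = 1+11·β' ≈ -5.79837 ∉ [0.4, 1.6) ⇒ out
candidate 2: (m,n)=(13,18) → π∥ = 13+18·β ≈ 42.12461, π⊥ = 13+18·β' ≈ 1.87539 ∉ [0.4, 1.6) ⇒ out
candidate 3: (m,n)=(-2,-6) → π∥ = -2-6·β ≈ -11.70820, π⊥ = -2-6·β' ≈ 1.70820 ∉ [0.4, 1.6) ⇒ out
candidate 4: (m,n)=(-4,-9) → π∥ = -4-9·β ≈ -18.56231, π⊥ = -4-9·β' ≈ 1.56231 ∈ [0.4, 1.6) ⇒ IN Λ
candidate 5: (m,n)=(-8,-16) → π∥ = -8-16·β ≈ -33.88854, π⊥ = -8-16·β' ≈ 1.88854 ∉ [0.4, 1.6) ⇒ out
candidate 6: (m,n)=(1,0) → π∥ = 1+0·β ≈ 1.00000, π⊥ = 1+0·β' ≈ 1.00000 ∈ [0.4, 1.6) ⇒ IN Λ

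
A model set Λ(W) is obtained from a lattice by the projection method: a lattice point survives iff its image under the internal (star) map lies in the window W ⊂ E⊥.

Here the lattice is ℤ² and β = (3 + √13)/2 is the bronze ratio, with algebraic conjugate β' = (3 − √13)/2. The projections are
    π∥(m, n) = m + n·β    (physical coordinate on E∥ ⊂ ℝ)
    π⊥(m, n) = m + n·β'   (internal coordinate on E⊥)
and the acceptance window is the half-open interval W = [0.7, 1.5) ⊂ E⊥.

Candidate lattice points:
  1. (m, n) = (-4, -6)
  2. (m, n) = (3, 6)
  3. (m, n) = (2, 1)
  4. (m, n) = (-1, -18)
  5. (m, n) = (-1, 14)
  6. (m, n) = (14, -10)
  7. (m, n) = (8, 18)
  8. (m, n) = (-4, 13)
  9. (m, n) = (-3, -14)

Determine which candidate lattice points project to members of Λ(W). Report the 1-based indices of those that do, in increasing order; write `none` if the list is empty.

Compute β' = (3−√13)/2 = -0.30278, so π⊥(m,n) = m -0.30278·n.
candidate 1: (m,n)=(-4,-6) → π∥ = -4-6·β ≈ -23.81665, π⊥ = -4-6·β' ≈ -2.18335 ∉ [0.7, 1.5) ⇒ out
candidate 2: (m,n)=(3,6) → π∥ = 3+6·β ≈ 22.81665, π⊥ = 3+6·β' ≈ 1.18335 ∈ [0.7, 1.5) ⇒ IN Λ
candidate 3: (m,n)=(2,1) → π∥ = 2+1·β ≈ 5.30278, π⊥ = 2+1·β' ≈ 1.69722 ∉ [0.7, 1.5) ⇒ out
candidate 4: (m,n)=(-1,-18) → π∥ = -1-18·β ≈ -60.44996, π⊥ = -1-18·β' ≈ 4.44996 ∉ [0.7, 1.5) ⇒ out
candidate 5: (m,n)=(-1,14) → π∥ = -1+14·β ≈ 45.23886, π⊥ = -1+14·β' ≈ -5.23886 ∉ [0.7, 1.5) ⇒ out
candidate 6: (m,n)=(14,-10) → π∥ = 14-10·β ≈ -19.02776, π⊥ = 14-10·β' ≈ 17.02776 ∉ [0.7, 1.5) ⇒ out
candidate 7: (m,n)=(8,18) → π∥ = 8+18·β ≈ 67.44996, π⊥ = 8+18·β' ≈ 2.55004 ∉ [0.7, 1.5) ⇒ out
candidate 8: (m,n)=(-4,13) → π∥ = -4+13·β ≈ 38.93608, π⊥ = -4+13·β' ≈ -7.93608 ∉ [0.7, 1.5) ⇒ out
candidate 9: (m,n)=(-3,-14) → π∥ = -3-14·β ≈ -49.23886, π⊥ = -3-14·β' ≈ 1.23886 ∈ [0.7, 1.5) ⇒ IN Λ

2, 9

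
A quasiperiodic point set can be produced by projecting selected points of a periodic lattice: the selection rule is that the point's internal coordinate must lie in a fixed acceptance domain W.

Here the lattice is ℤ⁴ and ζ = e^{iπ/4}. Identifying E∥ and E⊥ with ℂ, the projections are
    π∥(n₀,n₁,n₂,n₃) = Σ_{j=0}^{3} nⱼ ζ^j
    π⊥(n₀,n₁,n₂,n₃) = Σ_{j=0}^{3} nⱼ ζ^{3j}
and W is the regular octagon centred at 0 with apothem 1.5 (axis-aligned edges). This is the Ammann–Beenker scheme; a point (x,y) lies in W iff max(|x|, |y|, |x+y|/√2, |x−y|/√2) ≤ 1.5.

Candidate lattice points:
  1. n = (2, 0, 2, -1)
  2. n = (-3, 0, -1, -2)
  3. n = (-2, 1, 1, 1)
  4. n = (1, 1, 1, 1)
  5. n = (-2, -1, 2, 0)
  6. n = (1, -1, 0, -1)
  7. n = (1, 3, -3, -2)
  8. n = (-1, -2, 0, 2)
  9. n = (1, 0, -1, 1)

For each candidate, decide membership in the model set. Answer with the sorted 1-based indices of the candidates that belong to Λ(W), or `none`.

4

With ζ = e^{iπ/4} the internal vectors are ζ^0,ζ^3,ζ^6,ζ^9.
#1 (2, 0, 2, -1): internal (1.2929, -2.7071); octagon support 2.8284 vs apothem 1.5 → ∉ W
#2 (-3, 0, -1, -2): internal (-4.4142, -0.4142); octagon support 4.4142 vs apothem 1.5 → ∉ W
#3 (-2, 1, 1, 1): internal (-2.0000, 0.4142); octagon support 2.0000 vs apothem 1.5 → ∉ W
#4 (1, 1, 1, 1): internal (1.0000, 0.4142); octagon support 1.0000 vs apothem 1.5 → ∈ W
#5 (-2, -1, 2, 0): internal (-1.2929, -2.7071); octagon support 2.8284 vs apothem 1.5 → ∉ W
#6 (1, -1, 0, -1): internal (1.0000, -1.4142); octagon support 1.7071 vs apothem 1.5 → ∉ W
#7 (1, 3, -3, -2): internal (-2.5355, 3.7071); octagon support 4.4142 vs apothem 1.5 → ∉ W
#8 (-1, -2, 0, 2): internal (1.8284, 0.0000); octagon support 1.8284 vs apothem 1.5 → ∉ W
#9 (1, 0, -1, 1): internal (1.7071, 1.7071); octagon support 2.4142 vs apothem 1.5 → ∉ W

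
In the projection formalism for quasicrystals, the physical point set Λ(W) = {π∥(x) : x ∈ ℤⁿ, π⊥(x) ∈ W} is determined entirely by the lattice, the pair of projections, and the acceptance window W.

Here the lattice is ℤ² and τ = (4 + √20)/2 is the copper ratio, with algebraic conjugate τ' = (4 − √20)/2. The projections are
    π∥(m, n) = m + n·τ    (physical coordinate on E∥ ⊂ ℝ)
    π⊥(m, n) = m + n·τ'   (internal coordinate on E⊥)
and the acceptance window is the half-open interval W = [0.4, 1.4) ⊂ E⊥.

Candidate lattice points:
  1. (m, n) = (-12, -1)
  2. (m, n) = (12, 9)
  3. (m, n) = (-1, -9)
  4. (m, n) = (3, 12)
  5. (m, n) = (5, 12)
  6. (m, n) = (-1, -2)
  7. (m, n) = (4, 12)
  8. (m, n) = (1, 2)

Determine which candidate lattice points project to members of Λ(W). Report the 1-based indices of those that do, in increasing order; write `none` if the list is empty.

3, 7, 8

Compute τ' = (4−√20)/2 = -0.23607, so π⊥(m,n) = m -0.23607·n.
candidate 1: (m,n)=(-12,-1) → π∥ = -12-1·τ ≈ -16.23607, π⊥ = -12-1·τ' ≈ -11.76393 ∉ [0.4, 1.4) ⇒ out
candidate 2: (m,n)=(12,9) → π∥ = 12+9·τ ≈ 50.12461, π⊥ = 12+9·τ' ≈ 9.87539 ∉ [0.4, 1.4) ⇒ out
candidate 3: (m,n)=(-1,-9) → π∥ = -1-9·τ ≈ -39.12461, π⊥ = -1-9·τ' ≈ 1.12461 ∈ [0.4, 1.4) ⇒ IN Λ
candidate 4: (m,n)=(3,12) → π∥ = 3+12·τ ≈ 53.83282, π⊥ = 3+12·τ' ≈ 0.16718 ∉ [0.4, 1.4) ⇒ out
candidate 5: (m,n)=(5,12) → π∥ = 5+12·τ ≈ 55.83282, π⊥ = 5+12·τ' ≈ 2.16718 ∉ [0.4, 1.4) ⇒ out
candidate 6: (m,n)=(-1,-2) → π∥ = -1-2·τ ≈ -9.47214, π⊥ = -1-2·τ' ≈ -0.52786 ∉ [0.4, 1.4) ⇒ out
candidate 7: (m,n)=(4,12) → π∥ = 4+12·τ ≈ 54.83282, π⊥ = 4+12·τ' ≈ 1.16718 ∈ [0.4, 1.4) ⇒ IN Λ
candidate 8: (m,n)=(1,2) → π∥ = 1+2·τ ≈ 9.47214, π⊥ = 1+2·τ' ≈ 0.52786 ∈ [0.4, 1.4) ⇒ IN Λ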